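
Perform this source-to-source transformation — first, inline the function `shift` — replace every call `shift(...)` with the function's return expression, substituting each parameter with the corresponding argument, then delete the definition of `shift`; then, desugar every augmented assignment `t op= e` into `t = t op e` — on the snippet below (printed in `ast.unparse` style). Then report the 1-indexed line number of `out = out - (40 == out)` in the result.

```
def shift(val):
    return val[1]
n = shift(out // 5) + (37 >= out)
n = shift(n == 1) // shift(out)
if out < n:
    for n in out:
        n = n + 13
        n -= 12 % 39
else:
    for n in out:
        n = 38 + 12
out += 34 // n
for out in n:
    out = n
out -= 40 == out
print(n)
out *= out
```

13

Transformed code:
n = (out // 5)[1] + (37 >= out)
n = (n == 1)[1] // out[1]
if out < n:
    for n in out:
        n = n + 13
        n = n - 12 % 39
else:
    for n in out:
        n = 38 + 12
out = out + 34 // n
for out in n:
    out = n
out = out - (40 == out)
print(n)
out = out * out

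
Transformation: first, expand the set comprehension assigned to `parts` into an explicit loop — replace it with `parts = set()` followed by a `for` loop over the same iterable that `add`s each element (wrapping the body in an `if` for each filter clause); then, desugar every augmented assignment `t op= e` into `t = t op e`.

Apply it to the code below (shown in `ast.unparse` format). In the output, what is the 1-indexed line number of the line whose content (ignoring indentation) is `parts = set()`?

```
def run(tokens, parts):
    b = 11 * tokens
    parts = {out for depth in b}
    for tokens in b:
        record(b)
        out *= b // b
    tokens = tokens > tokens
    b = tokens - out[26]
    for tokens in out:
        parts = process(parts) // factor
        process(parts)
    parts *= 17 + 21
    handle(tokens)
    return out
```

Transformed code:
def run(tokens, parts):
    b = 11 * tokens
    parts = set()
    for depth in b:
        parts.add(out)
    for tokens in b:
        record(b)
        out = out * (b // b)
    tokens = tokens > tokens
    b = tokens - out[26]
    for tokens in out:
        parts = process(parts) // factor
        process(parts)
    parts = parts * (17 + 21)
    handle(tokens)
    return out

3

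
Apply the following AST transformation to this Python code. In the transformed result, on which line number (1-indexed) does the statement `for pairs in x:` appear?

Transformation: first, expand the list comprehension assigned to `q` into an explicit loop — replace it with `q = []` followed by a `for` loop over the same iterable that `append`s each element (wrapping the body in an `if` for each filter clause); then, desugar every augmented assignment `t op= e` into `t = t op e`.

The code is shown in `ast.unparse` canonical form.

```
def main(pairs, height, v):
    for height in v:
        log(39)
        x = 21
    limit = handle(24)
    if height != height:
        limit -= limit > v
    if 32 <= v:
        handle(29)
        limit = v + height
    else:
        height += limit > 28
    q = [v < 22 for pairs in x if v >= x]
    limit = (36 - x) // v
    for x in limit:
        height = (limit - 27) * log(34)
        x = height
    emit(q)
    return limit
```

14

Transformed code:
def main(pairs, height, v):
    for height in v:
        log(39)
        x = 21
    limit = handle(24)
    if height != height:
        limit = limit - (limit > v)
    if 32 <= v:
        handle(29)
        limit = v + height
    else:
        height = height + (limit > 28)
    q = []
    for pairs in x:
        if v >= x:
            q.append(v < 22)
    limit = (36 - x) // v
    for x in limit:
        height = (limit - 27) * log(34)
        x = height
    emit(q)
    return limit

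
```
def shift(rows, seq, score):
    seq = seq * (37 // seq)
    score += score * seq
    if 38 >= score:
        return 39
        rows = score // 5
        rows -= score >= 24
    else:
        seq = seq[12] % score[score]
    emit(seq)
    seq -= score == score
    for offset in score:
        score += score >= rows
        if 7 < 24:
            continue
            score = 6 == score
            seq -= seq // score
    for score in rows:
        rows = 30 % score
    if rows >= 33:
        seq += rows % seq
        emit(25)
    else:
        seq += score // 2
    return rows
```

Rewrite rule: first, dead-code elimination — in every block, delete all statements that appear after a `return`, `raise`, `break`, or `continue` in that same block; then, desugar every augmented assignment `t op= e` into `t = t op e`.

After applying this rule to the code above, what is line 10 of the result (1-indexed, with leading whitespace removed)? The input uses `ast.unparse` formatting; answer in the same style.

for offset in score:

Transformed code:
def shift(rows, seq, score):
    seq = seq * (37 // seq)
    score = score + score * seq
    if 38 >= score:
        return 39
    else:
        seq = seq[12] % score[score]
    emit(seq)
    seq = seq - (score == score)
    for offset in score:
        score = score + (score >= rows)
        if 7 < 24:
            continue
    for score in rows:
        rows = 30 % score
    if rows >= 33:
        seq = seq + rows % seq
        emit(25)
    else:
        seq = seq + score // 2
    return rows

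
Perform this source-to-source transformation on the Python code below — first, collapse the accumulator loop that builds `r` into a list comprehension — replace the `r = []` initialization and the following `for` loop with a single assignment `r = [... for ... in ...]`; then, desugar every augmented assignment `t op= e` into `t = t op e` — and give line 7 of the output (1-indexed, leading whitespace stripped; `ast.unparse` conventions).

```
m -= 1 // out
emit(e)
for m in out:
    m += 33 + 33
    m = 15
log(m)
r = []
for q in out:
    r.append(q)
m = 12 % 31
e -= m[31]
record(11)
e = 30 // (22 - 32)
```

r = [q for q in out]

Transformed code:
m = m - 1 // out
emit(e)
for m in out:
    m = m + (33 + 33)
    m = 15
log(m)
r = [q for q in out]
m = 12 % 31
e = e - m[31]
record(11)
e = 30 // (22 - 32)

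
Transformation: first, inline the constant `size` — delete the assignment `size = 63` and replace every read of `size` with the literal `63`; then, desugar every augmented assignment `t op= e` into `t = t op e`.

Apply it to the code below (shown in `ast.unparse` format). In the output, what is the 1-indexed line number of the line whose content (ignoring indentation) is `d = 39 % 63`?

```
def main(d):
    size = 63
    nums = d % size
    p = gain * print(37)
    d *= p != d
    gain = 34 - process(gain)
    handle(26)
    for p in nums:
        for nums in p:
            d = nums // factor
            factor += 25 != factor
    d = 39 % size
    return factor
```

11

Transformed code:
def main(d):
    nums = d % 63
    p = gain * print(37)
    d = d * (p != d)
    gain = 34 - process(gain)
    handle(26)
    for p in nums:
        for nums in p:
            d = nums // factor
            factor = factor + (25 != factor)
    d = 39 % 63
    return factor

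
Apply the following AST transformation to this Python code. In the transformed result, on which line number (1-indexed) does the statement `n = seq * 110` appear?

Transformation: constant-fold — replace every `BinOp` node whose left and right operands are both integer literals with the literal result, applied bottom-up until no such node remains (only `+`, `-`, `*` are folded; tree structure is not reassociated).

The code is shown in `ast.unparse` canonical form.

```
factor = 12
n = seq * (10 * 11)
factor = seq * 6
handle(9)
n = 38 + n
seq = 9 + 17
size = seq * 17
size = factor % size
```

2

Transformed code:
factor = 12
n = seq * 110
factor = seq * 6
handle(9)
n = 38 + n
seq = 26
size = seq * 17
size = factor % size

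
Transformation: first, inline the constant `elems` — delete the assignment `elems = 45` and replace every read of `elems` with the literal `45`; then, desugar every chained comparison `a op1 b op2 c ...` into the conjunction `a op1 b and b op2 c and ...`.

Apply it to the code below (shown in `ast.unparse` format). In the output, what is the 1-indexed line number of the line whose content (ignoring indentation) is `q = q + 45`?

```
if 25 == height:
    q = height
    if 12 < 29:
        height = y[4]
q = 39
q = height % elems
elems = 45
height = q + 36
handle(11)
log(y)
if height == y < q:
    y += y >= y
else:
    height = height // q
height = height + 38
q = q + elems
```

Transformed code:
if 25 == height:
    q = height
    if 12 < 29:
        height = y[4]
q = 39
q = height % 45
height = q + 36
handle(11)
log(y)
if height == y and y < q:
    y += y >= y
else:
    height = height // q
height = height + 38
q = q + 45

15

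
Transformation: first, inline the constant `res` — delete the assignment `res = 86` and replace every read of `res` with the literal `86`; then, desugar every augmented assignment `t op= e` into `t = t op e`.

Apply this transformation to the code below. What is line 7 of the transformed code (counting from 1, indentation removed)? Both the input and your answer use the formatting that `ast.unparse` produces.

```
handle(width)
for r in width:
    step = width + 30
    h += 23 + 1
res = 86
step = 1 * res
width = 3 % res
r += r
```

Transformed code:
handle(width)
for r in width:
    step = width + 30
    h = h + (23 + 1)
step = 1 * 86
width = 3 % 86
r = r + r

r = r + r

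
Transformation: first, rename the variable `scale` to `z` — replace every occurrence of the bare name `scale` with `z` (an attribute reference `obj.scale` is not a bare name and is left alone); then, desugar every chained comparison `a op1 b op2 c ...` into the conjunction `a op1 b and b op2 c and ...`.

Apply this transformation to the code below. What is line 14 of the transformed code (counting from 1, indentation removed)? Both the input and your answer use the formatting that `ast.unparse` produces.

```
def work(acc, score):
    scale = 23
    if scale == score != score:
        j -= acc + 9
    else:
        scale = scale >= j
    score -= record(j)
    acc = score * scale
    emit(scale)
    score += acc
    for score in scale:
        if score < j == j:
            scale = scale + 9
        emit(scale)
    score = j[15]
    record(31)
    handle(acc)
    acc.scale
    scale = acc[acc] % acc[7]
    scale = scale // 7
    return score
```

emit(z)

Transformed code:
def work(acc, score):
    z = 23
    if z == score and score != score:
        j -= acc + 9
    else:
        z = z >= j
    score -= record(j)
    acc = score * z
    emit(z)
    score += acc
    for score in z:
        if score < j and j == j:
            z = z + 9
        emit(z)
    score = j[15]
    record(31)
    handle(acc)
    acc.scale
    z = acc[acc] % acc[7]
    z = z // 7
    return score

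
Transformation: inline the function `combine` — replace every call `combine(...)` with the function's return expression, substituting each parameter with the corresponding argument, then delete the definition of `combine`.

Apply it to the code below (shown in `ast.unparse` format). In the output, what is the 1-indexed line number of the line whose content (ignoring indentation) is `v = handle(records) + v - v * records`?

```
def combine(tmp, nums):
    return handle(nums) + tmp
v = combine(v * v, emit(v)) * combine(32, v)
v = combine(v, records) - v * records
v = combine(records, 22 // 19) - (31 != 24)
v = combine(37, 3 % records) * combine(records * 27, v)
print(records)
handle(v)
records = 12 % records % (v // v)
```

Transformed code:
v = (handle(emit(v)) + v * v) * (handle(v) + 32)
v = handle(records) + v - v * records
v = handle(22 // 19) + records - (31 != 24)
v = (handle(3 % records) + 37) * (handle(v) + records * 27)
print(records)
handle(v)
records = 12 % records % (v // v)

2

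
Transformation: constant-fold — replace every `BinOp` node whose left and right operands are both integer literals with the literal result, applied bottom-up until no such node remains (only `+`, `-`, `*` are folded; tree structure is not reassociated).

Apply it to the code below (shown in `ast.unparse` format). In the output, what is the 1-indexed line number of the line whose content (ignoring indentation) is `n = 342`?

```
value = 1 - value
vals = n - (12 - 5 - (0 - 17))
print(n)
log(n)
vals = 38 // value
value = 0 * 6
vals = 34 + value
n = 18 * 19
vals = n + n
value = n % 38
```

Transformed code:
value = 1 - value
vals = n - 24
print(n)
log(n)
vals = 38 // value
value = 0
vals = 34 + value
n = 342
vals = n + n
value = n % 38

8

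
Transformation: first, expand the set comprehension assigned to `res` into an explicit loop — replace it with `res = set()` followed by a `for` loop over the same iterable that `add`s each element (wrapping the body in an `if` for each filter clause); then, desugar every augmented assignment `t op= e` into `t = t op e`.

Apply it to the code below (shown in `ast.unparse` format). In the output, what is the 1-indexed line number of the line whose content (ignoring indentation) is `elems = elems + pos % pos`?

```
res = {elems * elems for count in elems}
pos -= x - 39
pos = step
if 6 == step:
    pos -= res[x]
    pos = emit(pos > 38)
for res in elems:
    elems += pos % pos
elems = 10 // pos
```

10

Transformed code:
res = set()
for count in elems:
    res.add(elems * elems)
pos = pos - (x - 39)
pos = step
if 6 == step:
    pos = pos - res[x]
    pos = emit(pos > 38)
for res in elems:
    elems = elems + pos % pos
elems = 10 // pos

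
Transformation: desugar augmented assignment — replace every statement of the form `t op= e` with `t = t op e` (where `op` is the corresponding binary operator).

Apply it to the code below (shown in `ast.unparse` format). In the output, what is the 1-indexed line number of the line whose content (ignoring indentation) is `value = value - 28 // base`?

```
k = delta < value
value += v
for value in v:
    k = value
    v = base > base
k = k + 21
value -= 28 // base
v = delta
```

7

Transformed code:
k = delta < value
value = value + v
for value in v:
    k = value
    v = base > base
k = k + 21
value = value - 28 // base
v = delta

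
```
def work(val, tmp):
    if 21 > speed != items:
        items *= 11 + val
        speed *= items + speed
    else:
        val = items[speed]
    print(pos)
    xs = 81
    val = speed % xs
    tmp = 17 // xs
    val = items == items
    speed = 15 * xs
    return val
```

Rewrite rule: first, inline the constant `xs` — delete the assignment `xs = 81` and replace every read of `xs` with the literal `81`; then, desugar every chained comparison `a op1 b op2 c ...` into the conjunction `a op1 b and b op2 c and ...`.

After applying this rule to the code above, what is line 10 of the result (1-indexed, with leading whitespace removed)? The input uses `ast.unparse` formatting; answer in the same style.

Transformed code:
def work(val, tmp):
    if 21 > speed and speed != items:
        items *= 11 + val
        speed *= items + speed
    else:
        val = items[speed]
    print(pos)
    val = speed % 81
    tmp = 17 // 81
    val = items == items
    speed = 15 * 81
    return val

val = items == items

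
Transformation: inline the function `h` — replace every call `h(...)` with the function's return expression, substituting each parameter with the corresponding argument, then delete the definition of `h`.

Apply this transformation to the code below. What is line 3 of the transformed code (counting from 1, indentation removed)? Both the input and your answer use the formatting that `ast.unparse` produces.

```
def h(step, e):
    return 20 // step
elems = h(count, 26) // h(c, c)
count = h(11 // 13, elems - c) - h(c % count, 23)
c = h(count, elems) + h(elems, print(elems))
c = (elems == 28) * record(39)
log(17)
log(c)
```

Transformed code:
elems = 20 // count // (20 // c)
count = 20 // (11 // 13) - 20 // (c % count)
c = 20 // count + 20 // elems
c = (elems == 28) * record(39)
log(17)
log(c)

c = 20 // count + 20 // elems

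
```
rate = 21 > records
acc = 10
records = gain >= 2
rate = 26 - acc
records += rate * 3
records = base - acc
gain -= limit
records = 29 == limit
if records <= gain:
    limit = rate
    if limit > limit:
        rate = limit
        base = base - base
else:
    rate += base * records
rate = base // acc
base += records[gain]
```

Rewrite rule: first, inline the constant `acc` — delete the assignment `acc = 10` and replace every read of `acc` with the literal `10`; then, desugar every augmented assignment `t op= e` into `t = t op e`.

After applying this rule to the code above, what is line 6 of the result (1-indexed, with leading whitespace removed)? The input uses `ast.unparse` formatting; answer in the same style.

Transformed code:
rate = 21 > records
records = gain >= 2
rate = 26 - 10
records = records + rate * 3
records = base - 10
gain = gain - limit
records = 29 == limit
if records <= gain:
    limit = rate
    if limit > limit:
        rate = limit
        base = base - base
else:
    rate = rate + base * records
rate = base // 10
base = base + records[gain]

gain = gain - limit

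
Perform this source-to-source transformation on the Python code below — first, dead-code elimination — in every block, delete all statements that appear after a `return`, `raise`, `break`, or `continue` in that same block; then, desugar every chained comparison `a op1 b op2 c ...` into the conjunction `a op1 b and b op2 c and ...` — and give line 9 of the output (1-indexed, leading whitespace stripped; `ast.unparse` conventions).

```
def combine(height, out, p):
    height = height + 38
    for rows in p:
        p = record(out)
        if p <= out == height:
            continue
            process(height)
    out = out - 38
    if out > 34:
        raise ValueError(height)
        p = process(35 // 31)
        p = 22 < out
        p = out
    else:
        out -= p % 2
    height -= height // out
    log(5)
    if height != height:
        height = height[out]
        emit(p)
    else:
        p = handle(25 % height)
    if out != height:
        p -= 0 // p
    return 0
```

raise ValueError(height)

Transformed code:
def combine(height, out, p):
    height = height + 38
    for rows in p:
        p = record(out)
        if p <= out and out == height:
            continue
    out = out - 38
    if out > 34:
        raise ValueError(height)
    else:
        out -= p % 2
    height -= height // out
    log(5)
    if height != height:
        height = height[out]
        emit(p)
    else:
        p = handle(25 % height)
    if out != height:
        p -= 0 // p
    return 0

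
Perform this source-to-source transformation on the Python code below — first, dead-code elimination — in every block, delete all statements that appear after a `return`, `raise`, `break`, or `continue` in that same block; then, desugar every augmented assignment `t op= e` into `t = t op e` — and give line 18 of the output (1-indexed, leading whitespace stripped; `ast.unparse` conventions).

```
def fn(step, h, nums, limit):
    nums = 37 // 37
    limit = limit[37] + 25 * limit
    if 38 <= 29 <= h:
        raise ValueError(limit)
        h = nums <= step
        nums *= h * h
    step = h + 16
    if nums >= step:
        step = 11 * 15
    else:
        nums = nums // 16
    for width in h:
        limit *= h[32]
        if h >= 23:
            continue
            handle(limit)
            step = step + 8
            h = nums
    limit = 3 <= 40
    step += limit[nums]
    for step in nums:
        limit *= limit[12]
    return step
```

limit = limit * limit[12]

Transformed code:
def fn(step, h, nums, limit):
    nums = 37 // 37
    limit = limit[37] + 25 * limit
    if 38 <= 29 <= h:
        raise ValueError(limit)
    step = h + 16
    if nums >= step:
        step = 11 * 15
    else:
        nums = nums // 16
    for width in h:
        limit = limit * h[32]
        if h >= 23:
            continue
    limit = 3 <= 40
    step = step + limit[nums]
    for step in nums:
        limit = limit * limit[12]
    return step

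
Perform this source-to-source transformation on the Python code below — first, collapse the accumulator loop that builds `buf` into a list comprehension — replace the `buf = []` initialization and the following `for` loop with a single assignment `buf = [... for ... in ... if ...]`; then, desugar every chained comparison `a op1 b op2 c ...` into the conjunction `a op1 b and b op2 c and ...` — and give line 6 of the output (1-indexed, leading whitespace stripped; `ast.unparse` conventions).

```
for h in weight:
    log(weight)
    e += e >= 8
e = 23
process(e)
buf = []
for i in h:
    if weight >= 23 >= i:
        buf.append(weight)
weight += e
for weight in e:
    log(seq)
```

Transformed code:
for h in weight:
    log(weight)
    e += e >= 8
e = 23
process(e)
buf = [weight for i in h if weight >= 23 and 23 >= i]
weight += e
for weight in e:
    log(seq)

buf = [weight for i in h if weight >= 23 and 23 >= i]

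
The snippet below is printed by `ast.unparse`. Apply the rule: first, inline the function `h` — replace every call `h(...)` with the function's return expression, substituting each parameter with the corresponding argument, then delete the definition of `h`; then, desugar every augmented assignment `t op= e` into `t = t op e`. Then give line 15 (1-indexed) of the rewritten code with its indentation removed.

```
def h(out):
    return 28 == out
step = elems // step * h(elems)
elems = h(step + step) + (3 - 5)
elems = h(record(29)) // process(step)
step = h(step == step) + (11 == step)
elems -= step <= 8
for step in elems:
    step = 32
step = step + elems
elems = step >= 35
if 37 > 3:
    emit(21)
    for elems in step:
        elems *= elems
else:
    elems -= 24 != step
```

Transformed code:
step = elems // step * (28 == elems)
elems = (28 == step + step) + (3 - 5)
elems = (28 == record(29)) // process(step)
step = (28 == (step == step)) + (11 == step)
elems = elems - (step <= 8)
for step in elems:
    step = 32
step = step + elems
elems = step >= 35
if 37 > 3:
    emit(21)
    for elems in step:
        elems = elems * elems
else:
    elems = elems - (24 != step)

elems = elems - (24 != step)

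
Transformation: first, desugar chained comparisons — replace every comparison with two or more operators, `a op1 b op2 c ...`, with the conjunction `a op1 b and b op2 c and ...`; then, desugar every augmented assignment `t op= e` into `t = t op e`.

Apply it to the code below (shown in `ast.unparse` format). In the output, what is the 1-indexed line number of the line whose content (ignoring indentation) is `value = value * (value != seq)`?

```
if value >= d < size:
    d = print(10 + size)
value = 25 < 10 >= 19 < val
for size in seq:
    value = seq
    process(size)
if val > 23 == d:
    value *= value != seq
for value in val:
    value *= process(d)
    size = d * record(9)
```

Transformed code:
if value >= d and d < size:
    d = print(10 + size)
value = 25 < 10 and 10 >= 19 and (19 < val)
for size in seq:
    value = seq
    process(size)
if val > 23 and 23 == d:
    value = value * (value != seq)
for value in val:
    value = value * process(d)
    size = d * record(9)

8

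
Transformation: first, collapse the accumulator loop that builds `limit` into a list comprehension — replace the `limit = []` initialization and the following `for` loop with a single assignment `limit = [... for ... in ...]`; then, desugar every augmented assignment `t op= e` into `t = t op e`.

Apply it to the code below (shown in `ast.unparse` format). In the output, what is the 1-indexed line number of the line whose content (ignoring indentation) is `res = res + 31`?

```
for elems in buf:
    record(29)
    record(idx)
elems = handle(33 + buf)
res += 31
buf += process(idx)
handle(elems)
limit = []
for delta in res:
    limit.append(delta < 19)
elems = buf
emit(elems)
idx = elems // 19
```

5

Transformed code:
for elems in buf:
    record(29)
    record(idx)
elems = handle(33 + buf)
res = res + 31
buf = buf + process(idx)
handle(elems)
limit = [delta < 19 for delta in res]
elems = buf
emit(elems)
idx = elems // 19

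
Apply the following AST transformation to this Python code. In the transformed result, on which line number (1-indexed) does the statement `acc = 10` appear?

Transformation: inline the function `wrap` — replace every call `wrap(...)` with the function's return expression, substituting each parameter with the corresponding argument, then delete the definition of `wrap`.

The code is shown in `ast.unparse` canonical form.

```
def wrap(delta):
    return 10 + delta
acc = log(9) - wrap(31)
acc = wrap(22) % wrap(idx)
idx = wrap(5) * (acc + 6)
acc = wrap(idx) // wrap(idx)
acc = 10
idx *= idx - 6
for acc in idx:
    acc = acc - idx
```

Transformed code:
acc = log(9) - (10 + 31)
acc = (10 + 22) % (10 + idx)
idx = (10 + 5) * (acc + 6)
acc = (10 + idx) // (10 + idx)
acc = 10
idx *= idx - 6
for acc in idx:
    acc = acc - idx

5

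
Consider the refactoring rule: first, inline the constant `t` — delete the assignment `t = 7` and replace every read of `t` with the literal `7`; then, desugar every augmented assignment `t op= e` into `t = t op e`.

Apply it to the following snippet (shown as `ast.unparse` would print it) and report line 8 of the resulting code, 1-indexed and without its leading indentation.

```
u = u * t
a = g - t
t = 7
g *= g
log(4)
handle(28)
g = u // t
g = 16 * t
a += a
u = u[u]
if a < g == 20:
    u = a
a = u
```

Transformed code:
u = u * 7
a = g - 7
g = g * g
log(4)
handle(28)
g = u // 7
g = 16 * 7
a = a + a
u = u[u]
if a < g == 20:
    u = a
a = u

a = a + a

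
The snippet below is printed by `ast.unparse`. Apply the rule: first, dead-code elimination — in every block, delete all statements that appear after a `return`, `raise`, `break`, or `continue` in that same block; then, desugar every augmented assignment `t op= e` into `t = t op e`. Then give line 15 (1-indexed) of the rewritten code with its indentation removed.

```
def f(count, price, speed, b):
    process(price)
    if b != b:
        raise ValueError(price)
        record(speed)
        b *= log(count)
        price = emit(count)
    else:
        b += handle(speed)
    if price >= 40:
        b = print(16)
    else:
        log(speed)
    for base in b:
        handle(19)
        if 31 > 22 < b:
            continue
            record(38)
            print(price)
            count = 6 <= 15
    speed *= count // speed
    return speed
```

Transformed code:
def f(count, price, speed, b):
    process(price)
    if b != b:
        raise ValueError(price)
    else:
        b = b + handle(speed)
    if price >= 40:
        b = print(16)
    else:
        log(speed)
    for base in b:
        handle(19)
        if 31 > 22 < b:
            continue
    speed = speed * (count // speed)
    return speed

speed = speed * (count // speed)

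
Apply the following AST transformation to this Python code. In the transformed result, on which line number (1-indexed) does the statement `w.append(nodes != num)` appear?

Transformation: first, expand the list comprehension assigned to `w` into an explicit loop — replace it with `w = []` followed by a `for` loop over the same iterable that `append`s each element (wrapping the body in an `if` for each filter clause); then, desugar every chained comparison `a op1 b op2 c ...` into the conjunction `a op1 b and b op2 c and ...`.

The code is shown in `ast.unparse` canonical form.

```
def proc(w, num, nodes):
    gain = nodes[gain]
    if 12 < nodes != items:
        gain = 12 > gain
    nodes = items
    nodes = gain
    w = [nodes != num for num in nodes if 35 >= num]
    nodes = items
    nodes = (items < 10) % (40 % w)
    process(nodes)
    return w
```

Transformed code:
def proc(w, num, nodes):
    gain = nodes[gain]
    if 12 < nodes and nodes != items:
        gain = 12 > gain
    nodes = items
    nodes = gain
    w = []
    for num in nodes:
        if 35 >= num:
            w.append(nodes != num)
    nodes = items
    nodes = (items < 10) % (40 % w)
    process(nodes)
    return w

10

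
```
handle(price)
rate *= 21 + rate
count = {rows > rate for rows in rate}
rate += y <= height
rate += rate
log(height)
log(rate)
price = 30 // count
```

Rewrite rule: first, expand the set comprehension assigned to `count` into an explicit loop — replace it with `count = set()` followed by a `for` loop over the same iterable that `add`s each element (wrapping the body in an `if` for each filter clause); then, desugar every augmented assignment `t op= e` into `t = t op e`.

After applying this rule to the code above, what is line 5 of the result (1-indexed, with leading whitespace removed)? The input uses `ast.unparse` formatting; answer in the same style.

Transformed code:
handle(price)
rate = rate * (21 + rate)
count = set()
for rows in rate:
    count.add(rows > rate)
rate = rate + (y <= height)
rate = rate + rate
log(height)
log(rate)
price = 30 // count

count.add(rows > rate)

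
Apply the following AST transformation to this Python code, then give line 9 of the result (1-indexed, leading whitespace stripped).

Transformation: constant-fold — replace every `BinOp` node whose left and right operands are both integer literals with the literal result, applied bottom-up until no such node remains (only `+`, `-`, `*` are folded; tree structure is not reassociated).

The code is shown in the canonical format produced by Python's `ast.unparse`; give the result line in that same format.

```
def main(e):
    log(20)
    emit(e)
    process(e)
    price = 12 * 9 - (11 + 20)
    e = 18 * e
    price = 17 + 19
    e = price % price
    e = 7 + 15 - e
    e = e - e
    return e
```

e = 22 - e

Transformed code:
def main(e):
    log(20)
    emit(e)
    process(e)
    price = 77
    e = 18 * e
    price = 36
    e = price % price
    e = 22 - e
    e = e - e
    return e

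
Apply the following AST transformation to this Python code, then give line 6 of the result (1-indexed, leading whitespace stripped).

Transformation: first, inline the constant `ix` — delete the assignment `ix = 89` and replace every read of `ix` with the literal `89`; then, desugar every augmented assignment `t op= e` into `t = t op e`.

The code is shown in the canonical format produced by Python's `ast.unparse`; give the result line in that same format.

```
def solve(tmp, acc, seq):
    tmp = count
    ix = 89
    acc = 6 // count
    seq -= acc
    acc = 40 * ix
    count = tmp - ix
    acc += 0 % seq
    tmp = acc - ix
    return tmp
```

Transformed code:
def solve(tmp, acc, seq):
    tmp = count
    acc = 6 // count
    seq = seq - acc
    acc = 40 * 89
    count = tmp - 89
    acc = acc + 0 % seq
    tmp = acc - 89
    return tmp

count = tmp - 89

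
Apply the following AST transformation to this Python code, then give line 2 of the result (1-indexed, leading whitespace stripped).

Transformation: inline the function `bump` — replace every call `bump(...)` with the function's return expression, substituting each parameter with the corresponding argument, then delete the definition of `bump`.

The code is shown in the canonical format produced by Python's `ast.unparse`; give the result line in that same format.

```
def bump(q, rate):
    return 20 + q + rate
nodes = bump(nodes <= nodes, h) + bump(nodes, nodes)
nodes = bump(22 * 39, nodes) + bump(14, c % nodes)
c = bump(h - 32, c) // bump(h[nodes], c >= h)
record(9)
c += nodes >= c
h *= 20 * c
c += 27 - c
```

nodes = 20 + 22 * 39 + nodes + (20 + 14 + c % nodes)

Transformed code:
nodes = 20 + (nodes <= nodes) + h + (20 + nodes + nodes)
nodes = 20 + 22 * 39 + nodes + (20 + 14 + c % nodes)
c = (20 + (h - 32) + c) // (20 + h[nodes] + (c >= h))
record(9)
c += nodes >= c
h *= 20 * c
c += 27 - c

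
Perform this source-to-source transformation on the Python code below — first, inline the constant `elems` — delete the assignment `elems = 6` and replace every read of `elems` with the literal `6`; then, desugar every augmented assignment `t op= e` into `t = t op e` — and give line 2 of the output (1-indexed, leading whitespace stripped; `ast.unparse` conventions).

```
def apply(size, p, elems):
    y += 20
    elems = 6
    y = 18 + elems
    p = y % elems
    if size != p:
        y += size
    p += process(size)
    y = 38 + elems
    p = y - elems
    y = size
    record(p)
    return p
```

Transformed code:
def apply(size, p, elems):
    y = y + 20
    y = 18 + 6
    p = y % 6
    if size != p:
        y = y + size
    p = p + process(size)
    y = 38 + 6
    p = y - 6
    y = size
    record(p)
    return p

y = y + 20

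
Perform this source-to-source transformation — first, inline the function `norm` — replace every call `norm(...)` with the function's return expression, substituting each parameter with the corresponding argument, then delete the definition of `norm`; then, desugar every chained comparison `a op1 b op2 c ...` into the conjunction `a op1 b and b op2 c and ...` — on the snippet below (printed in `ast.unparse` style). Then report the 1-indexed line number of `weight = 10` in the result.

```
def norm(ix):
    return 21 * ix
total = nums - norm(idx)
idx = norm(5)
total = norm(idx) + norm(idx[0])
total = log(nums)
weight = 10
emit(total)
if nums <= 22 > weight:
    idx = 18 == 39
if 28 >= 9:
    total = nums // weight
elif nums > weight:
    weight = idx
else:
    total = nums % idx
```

5

Transformed code:
total = nums - 21 * idx
idx = 21 * 5
total = 21 * idx + 21 * idx[0]
total = log(nums)
weight = 10
emit(total)
if nums <= 22 and 22 > weight:
    idx = 18 == 39
if 28 >= 9:
    total = nums // weight
elif nums > weight:
    weight = idx
else:
    total = nums % idx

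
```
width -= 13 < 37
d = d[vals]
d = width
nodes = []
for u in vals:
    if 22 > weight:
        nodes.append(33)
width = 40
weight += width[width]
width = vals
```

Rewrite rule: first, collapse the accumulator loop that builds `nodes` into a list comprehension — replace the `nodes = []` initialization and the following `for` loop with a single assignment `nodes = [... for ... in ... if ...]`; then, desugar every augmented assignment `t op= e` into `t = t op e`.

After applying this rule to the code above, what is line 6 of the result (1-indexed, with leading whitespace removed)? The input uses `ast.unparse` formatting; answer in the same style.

Transformed code:
width = width - (13 < 37)
d = d[vals]
d = width
nodes = [33 for u in vals if 22 > weight]
width = 40
weight = weight + width[width]
width = vals

weight = weight + width[width]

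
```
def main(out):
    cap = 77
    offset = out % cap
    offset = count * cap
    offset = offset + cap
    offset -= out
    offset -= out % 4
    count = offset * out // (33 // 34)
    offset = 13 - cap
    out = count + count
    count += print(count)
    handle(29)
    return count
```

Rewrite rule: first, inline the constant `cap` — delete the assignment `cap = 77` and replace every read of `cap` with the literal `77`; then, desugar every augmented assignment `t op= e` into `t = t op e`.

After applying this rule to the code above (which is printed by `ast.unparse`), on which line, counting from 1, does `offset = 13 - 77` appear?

8

Transformed code:
def main(out):
    offset = out % 77
    offset = count * 77
    offset = offset + 77
    offset = offset - out
    offset = offset - out % 4
    count = offset * out // (33 // 34)
    offset = 13 - 77
    out = count + count
    count = count + print(count)
    handle(29)
    return count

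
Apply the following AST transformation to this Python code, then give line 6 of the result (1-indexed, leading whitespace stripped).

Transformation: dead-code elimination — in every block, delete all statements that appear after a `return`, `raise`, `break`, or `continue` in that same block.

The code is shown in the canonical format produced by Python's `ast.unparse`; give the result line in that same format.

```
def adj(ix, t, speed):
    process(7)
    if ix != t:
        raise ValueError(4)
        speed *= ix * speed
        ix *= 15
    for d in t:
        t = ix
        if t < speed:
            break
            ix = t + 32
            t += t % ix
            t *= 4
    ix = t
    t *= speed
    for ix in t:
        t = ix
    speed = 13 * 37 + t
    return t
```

Transformed code:
def adj(ix, t, speed):
    process(7)
    if ix != t:
        raise ValueError(4)
    for d in t:
        t = ix
        if t < speed:
            break
    ix = t
    t *= speed
    for ix in t:
        t = ix
    speed = 13 * 37 + t
    return t

t = ix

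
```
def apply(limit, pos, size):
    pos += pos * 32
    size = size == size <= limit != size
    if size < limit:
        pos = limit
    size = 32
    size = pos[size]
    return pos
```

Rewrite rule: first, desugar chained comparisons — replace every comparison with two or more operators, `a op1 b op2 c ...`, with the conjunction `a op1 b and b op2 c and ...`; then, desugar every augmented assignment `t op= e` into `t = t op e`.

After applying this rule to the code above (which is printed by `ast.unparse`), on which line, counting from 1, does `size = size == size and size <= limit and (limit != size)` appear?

3

Transformed code:
def apply(limit, pos, size):
    pos = pos + pos * 32
    size = size == size and size <= limit and (limit != size)
    if size < limit:
        pos = limit
    size = 32
    size = pos[size]
    return pos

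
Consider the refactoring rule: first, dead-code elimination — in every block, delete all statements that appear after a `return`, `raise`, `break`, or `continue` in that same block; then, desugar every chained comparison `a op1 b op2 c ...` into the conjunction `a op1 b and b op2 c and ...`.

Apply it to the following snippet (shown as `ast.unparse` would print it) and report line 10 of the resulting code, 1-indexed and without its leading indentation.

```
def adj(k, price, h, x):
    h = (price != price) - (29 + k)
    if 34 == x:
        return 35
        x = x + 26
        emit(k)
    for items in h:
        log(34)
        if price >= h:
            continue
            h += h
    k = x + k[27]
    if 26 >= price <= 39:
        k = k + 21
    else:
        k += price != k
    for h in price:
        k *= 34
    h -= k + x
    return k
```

if 26 >= price and price <= 39:

Transformed code:
def adj(k, price, h, x):
    h = (price != price) - (29 + k)
    if 34 == x:
        return 35
    for items in h:
        log(34)
        if price >= h:
            continue
    k = x + k[27]
    if 26 >= price and price <= 39:
        k = k + 21
    else:
        k += price != k
    for h in price:
        k *= 34
    h -= k + x
    return k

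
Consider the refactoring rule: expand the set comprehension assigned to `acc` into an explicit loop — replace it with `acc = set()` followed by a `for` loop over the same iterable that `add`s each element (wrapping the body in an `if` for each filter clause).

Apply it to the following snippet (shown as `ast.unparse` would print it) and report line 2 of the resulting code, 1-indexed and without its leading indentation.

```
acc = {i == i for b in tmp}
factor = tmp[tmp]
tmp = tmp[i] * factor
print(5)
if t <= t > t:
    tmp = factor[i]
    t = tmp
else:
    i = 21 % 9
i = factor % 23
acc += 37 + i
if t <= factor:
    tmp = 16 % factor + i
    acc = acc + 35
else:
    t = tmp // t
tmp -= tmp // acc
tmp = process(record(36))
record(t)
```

Transformed code:
acc = set()
for b in tmp:
    acc.add(i == i)
factor = tmp[tmp]
tmp = tmp[i] * factor
print(5)
if t <= t > t:
    tmp = factor[i]
    t = tmp
else:
    i = 21 % 9
i = factor % 23
acc += 37 + i
if t <= factor:
    tmp = 16 % factor + i
    acc = acc + 35
else:
    t = tmp // t
tmp -= tmp // acc
tmp = process(record(36))
record(t)

for b in tmp:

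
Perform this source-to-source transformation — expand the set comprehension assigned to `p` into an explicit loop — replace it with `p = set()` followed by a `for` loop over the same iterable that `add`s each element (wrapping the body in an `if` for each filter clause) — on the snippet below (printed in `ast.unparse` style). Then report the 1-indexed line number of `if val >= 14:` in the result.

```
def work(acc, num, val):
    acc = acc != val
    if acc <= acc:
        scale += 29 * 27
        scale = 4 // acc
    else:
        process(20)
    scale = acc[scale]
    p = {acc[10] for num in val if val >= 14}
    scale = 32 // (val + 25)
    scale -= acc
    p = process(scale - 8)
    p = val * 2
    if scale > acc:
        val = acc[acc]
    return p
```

Transformed code:
def work(acc, num, val):
    acc = acc != val
    if acc <= acc:
        scale += 29 * 27
        scale = 4 // acc
    else:
        process(20)
    scale = acc[scale]
    p = set()
    for num in val:
        if val >= 14:
            p.add(acc[10])
    scale = 32 // (val + 25)
    scale -= acc
    p = process(scale - 8)
    p = val * 2
    if scale > acc:
        val = acc[acc]
    return p

11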